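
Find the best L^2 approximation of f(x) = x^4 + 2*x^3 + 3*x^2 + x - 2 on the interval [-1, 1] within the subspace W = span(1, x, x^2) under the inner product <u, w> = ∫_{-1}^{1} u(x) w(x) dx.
g(x) = 27*x^2/7 + 11*x/5 - 73/35

The best approximation g ∈ W is the orthogonal projection of f onto W. Writing g = a_0 + a_1 x + a_2 x^2, the coefficients solve the normal equations G · a = b where
  G_{ij} = <φ_i, φ_j> and b_i = <f, φ_i>, with φ_0 = 1, φ_1 = x, φ_2 = x^2.
G =
  [2, 0, 2/3]
  [0, 2/3, 0]
  [2/3, 0, 2/5],
b = (-8/5, 22/15, 16/105).
Solving gives a_0 = -73/35, a_1 = 11/5, a_2 = 27/7, so
  g(x) = 27*x^2/7 + 11*x/5 - 73/35.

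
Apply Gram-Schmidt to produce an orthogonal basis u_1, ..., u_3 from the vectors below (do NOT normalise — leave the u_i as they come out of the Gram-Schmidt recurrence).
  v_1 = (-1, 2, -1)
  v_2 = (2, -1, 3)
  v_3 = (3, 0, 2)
Orthogonal basis:
  u_1 = (-1, 2, -1)
  u_2 = (5/6, 4/3, 11/6)
  u_3 = (9/7, 9/35, -27/35)

Apply the Gram-Schmidt recurrence
  u_1 = v_1
  u_i = v_i − Σ_{j<i} ((v_i · u_j) / (u_j · u_j)) · u_j.

Step by step this gives:
  u_1 = (-1, 2, -1)
  u_2 = (5/6, 4/3, 11/6)
  u_3 = (9/7, 9/35, -27/35)

Orthogonality check:
  u_2 · u_1 = 0 (should be 0)
  u_3 · u_1 = 0 (should be 0)
  u_3 · u_2 = 0 (should be 0)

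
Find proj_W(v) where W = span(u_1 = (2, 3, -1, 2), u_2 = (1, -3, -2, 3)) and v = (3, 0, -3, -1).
proj_W(v) = (411/413, 162/413, -51/59, 613/413)

Set up U = [u_1 | ... | u_2] ∈ R^(4×2). The projector onto W = col(U) is P = U (U^T U)^(-1) U^T.
Compute U^T U =
  [18, 1]
  [1, 23],
and U^T v = (7, 6).
Solve U^T U · c = U^T v for the coefficients: c = (155/413, 101/413). The projection is proj_W(v) = U c.
Check: (v - proj_W(v)) · u_1 = 0  (should be 0).
Check: (v - proj_W(v)) · u_2 = 0  (should be 0).
Result: proj_W(v) = (411/413, 162/413, -51/59, 613/413).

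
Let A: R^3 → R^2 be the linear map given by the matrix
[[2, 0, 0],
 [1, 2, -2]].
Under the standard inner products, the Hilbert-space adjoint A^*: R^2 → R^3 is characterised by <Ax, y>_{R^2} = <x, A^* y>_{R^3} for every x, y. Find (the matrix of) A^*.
A^* = A^T =
[[2, 1],
 [0, 2],
 [0, -2]]

For real matrices with standard dot products, the defining identity <Ax, y> = <x, A^* y> gives (Ax)^T y = x^T (A^*) y, i.e. x^T A^T y = x^T (A^*) y. Since this holds for all x, y, we must have A^* = A^T. Therefore
A^* =
[[2, 1],
 [0, 2],
 [0, -2]].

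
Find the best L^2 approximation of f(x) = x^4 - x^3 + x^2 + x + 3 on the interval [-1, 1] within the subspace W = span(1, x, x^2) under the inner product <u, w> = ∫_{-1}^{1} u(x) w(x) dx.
g(x) = 13*x^2/7 + 2*x/5 + 102/35

The best approximation g ∈ W is the orthogonal projection of f onto W. Writing g = a_0 + a_1 x + a_2 x^2, the coefficients solve the normal equations G · a = b where
  G_{ij} = <φ_i, φ_j> and b_i = <f, φ_i>, with φ_0 = 1, φ_1 = x, φ_2 = x^2.
G =
  [2, 0, 2/3]
  [0, 2/3, 0]
  [2/3, 0, 2/5],
b = (106/15, 4/15, 94/35).
Solving gives a_0 = 102/35, a_1 = 2/5, a_2 = 13/7, so
  g(x) = 13*x^2/7 + 2*x/5 + 102/35.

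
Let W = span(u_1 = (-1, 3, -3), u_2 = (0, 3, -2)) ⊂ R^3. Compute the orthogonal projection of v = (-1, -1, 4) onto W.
proj_W(v) = (17/22, -24/11, 49/22)

Set up U = [u_1 | ... | u_2] ∈ R^(3×2). The projector onto W = col(U) is P = U (U^T U)^(-1) U^T.
Compute U^T U =
  [19, 15]
  [15, 13],
and U^T v = (-14, -11).
Solve U^T U · c = U^T v for the coefficients: c = (-17/22, 1/22). The projection is proj_W(v) = U c.
Check: (v - proj_W(v)) · u_1 = 0  (should be 0).
Check: (v - proj_W(v)) · u_2 = 0  (should be 0).
Result: proj_W(v) = (17/22, -24/11, 49/22).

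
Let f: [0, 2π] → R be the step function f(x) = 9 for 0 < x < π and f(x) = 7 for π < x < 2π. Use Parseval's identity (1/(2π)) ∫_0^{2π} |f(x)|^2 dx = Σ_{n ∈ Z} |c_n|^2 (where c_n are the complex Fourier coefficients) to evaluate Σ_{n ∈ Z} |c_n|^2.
Σ |c_n|^2 = 65

Parseval equates the L^2 energy of f (normalised by 1/(2π)) with the ℓ^2 sum of its Fourier coefficients: (1/(2π)) ∫_0^{2π} |f|^2 = Σ |c_n|^2.
Compute the left side: (1/(2π)) [∫_0^π 9^2 dx + ∫_π^{2π} 7^2 dx] = (1/(2π)) · (81π + 49π) = (81 + 49)/2 = 65.
So Σ_{n ∈ Z} |c_n|^2 = 65.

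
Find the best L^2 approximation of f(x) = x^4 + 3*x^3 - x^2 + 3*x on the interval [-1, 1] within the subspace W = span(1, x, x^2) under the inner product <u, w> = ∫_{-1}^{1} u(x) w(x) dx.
g(x) = -x^2/7 + 24*x/5 - 3/35

The best approximation g ∈ W is the orthogonal projection of f onto W. Writing g = a_0 + a_1 x + a_2 x^2, the coefficients solve the normal equations G · a = b where
  G_{ij} = <φ_i, φ_j> and b_i = <f, φ_i>, with φ_0 = 1, φ_1 = x, φ_2 = x^2.
G =
  [2, 0, 2/3]
  [0, 2/3, 0]
  [2/3, 0, 2/5],
b = (-4/15, 16/5, -4/35).
Solving gives a_0 = -3/35, a_1 = 24/5, a_2 = -1/7, so
  g(x) = -x^2/7 + 24*x/5 - 3/35.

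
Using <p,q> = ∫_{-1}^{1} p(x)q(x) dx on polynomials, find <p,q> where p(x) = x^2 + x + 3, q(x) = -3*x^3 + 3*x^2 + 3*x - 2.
<p,q> = -16/3

Expand the product: p(x)·q(x) = -3*x^5 - 3*x^3 + 10*x^2 + 7*x - 6.
∫_{-1}^{1} of each monomial x^k gives [2/(k+1) if k even, 0 if k odd]. Integrating term-by-term (or equivalently evaluating the antiderivative F(x) = -x^6/2 - 3*x^4/4 + 10*x^3/3 + 7*x^2/2 - 6*x at the endpoints):
  F(1) − F(−1) = -5/12 − (59/12) = -16/3.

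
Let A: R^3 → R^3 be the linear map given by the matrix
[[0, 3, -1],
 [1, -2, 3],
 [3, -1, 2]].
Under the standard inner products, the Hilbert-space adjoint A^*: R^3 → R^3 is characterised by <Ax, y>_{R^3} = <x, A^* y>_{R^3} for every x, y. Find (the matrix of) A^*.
A^* = A^T =
[[0, 1, 3],
 [3, -2, -1],
 [-1, 3, 2]]

For real matrices with standard dot products, the defining identity <Ax, y> = <x, A^* y> gives (Ax)^T y = x^T (A^*) y, i.e. x^T A^T y = x^T (A^*) y. Since this holds for all x, y, we must have A^* = A^T. Therefore
A^* =
[[0, 1, 3],
 [3, -2, -1],
 [-1, 3, 2]].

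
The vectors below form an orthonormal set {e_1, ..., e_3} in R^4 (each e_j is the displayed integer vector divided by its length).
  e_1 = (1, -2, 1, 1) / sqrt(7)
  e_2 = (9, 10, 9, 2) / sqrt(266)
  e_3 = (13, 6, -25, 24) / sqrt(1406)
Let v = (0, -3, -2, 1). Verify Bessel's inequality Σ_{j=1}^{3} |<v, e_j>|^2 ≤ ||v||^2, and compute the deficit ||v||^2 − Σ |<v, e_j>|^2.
Σ |<v, e_j>|^2 = 509/37; ||v||^2 = 14; deficit = 9/37

Write each e_j = u_j / sqrt(<u_j, u_j>) where u_j is the displayed integer vector. Then <v, e_j> = <v, u_j> / sqrt(<u_j, u_j>), so |<v, e_j>|^2 = <v, u_j>^2 / <u_j, u_j>.
Coefficients: <v, e_1> = 5/sqrt(7), <v, e_2> = -46/sqrt(266), <v, e_3> = 56/sqrt(1406).
Square and sum: Σ |<v, e_j>|^2 = 509/37.
Compute ||v||^2 = v·v = 14.
Deficit = 14 − 509/37 = 9/37 ≥ 0, confirming Bessel's inequality. (The deficit equals ||v − Σ <v,e_j> e_j||^2, the squared distance from v to span{e_j}.)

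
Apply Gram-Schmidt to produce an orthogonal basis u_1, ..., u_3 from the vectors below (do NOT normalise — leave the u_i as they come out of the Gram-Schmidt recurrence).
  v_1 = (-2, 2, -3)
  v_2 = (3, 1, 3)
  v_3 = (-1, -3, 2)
Orthogonal basis:
  u_1 = (-2, 2, -3)
  u_2 = (25/17, 43/17, 12/17)
  u_3 = (-72/77, 24/77, 64/77)

Apply the Gram-Schmidt recurrence
  u_1 = v_1
  u_i = v_i − Σ_{j<i} ((v_i · u_j) / (u_j · u_j)) · u_j.

Step by step this gives:
  u_1 = (-2, 2, -3)
  u_2 = (25/17, 43/17, 12/17)
  u_3 = (-72/77, 24/77, 64/77)

Orthogonality check:
  u_2 · u_1 = 0 (should be 0)
  u_3 · u_1 = 0 (should be 0)
  u_3 · u_2 = 0 (should be 0)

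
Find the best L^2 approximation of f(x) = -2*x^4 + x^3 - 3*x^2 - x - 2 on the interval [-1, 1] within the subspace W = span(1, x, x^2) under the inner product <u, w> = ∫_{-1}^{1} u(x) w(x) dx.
g(x) = -33*x^2/7 - 2*x/5 - 64/35

The best approximation g ∈ W is the orthogonal projection of f onto W. Writing g = a_0 + a_1 x + a_2 x^2, the coefficients solve the normal equations G · a = b where
  G_{ij} = <φ_i, φ_j> and b_i = <f, φ_i>, with φ_0 = 1, φ_1 = x, φ_2 = x^2.
G =
  [2, 0, 2/3]
  [0, 2/3, 0]
  [2/3, 0, 2/5],
b = (-34/5, -4/15, -326/105).
Solving gives a_0 = -64/35, a_1 = -2/5, a_2 = -33/7, so
  g(x) = -33*x^2/7 - 2*x/5 - 64/35.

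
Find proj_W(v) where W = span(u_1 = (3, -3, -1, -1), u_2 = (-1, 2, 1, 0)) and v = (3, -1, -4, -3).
proj_W(v) = (31/10, -13/5, -7/10, -6/5)

Set up U = [u_1 | ... | u_2] ∈ R^(4×2). The projector onto W = col(U) is P = U (U^T U)^(-1) U^T.
Compute U^T U =
  [20, -10]
  [-10, 6],
and U^T v = (19, -9).
Solve U^T U · c = U^T v for the coefficients: c = (6/5, 1/2). The projection is proj_W(v) = U c.
Check: (v - proj_W(v)) · u_1 = 0  (should be 0).
Check: (v - proj_W(v)) · u_2 = 0  (should be 0).
Result: proj_W(v) = (31/10, -13/5, -7/10, -6/5).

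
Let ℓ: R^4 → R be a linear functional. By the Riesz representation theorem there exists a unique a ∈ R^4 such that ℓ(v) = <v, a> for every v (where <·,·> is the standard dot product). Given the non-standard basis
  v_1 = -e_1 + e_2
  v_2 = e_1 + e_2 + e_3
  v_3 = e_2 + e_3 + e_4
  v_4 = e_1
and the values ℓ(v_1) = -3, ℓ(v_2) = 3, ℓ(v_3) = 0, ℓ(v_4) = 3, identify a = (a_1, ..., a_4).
a = (3, 0, 0, 0)

Write a = (a_1, ..., a_4) in the standard basis. For each basis vector v_i, ℓ(v_i) = <v_i, a> is a linear equation in the a_j's. Collect the n equations into a matrix system V a = ℓ, where row i of V is v_i (expressed in the standard basis). Since V is invertible (lower-triangular with 1s on the diagonal, up to permutation), solve by back-substitution:
  V =
[[-1, 1, 0, 0],
 [1, 1, 1, 0],
 [0, 1, 1, 1],
 [1, 0, 0, 0]]
  V a = (-3, 3, 0, 3)
Solving gives a = (3, 0, 0, 0).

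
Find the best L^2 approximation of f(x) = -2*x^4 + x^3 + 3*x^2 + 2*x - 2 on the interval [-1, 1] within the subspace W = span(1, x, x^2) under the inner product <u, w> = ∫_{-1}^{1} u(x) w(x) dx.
g(x) = 9*x^2/7 + 13*x/5 - 64/35

The best approximation g ∈ W is the orthogonal projection of f onto W. Writing g = a_0 + a_1 x + a_2 x^2, the coefficients solve the normal equations G · a = b where
  G_{ij} = <φ_i, φ_j> and b_i = <f, φ_i>, with φ_0 = 1, φ_1 = x, φ_2 = x^2.
G =
  [2, 0, 2/3]
  [0, 2/3, 0]
  [2/3, 0, 2/5],
b = (-14/5, 26/15, -74/105).
Solving gives a_0 = -64/35, a_1 = 13/5, a_2 = 9/7, so
  g(x) = 9*x^2/7 + 13*x/5 - 64/35.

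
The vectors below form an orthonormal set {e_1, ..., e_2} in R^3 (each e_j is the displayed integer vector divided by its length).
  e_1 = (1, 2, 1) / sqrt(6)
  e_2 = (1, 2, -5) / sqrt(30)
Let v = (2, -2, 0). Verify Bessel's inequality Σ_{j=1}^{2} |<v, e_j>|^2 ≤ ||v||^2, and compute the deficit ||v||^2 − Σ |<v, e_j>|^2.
Σ |<v, e_j>|^2 = 4/5; ||v||^2 = 8; deficit = 36/5

Write each e_j = u_j / sqrt(<u_j, u_j>) where u_j is the displayed integer vector. Then <v, e_j> = <v, u_j> / sqrt(<u_j, u_j>), so |<v, e_j>|^2 = <v, u_j>^2 / <u_j, u_j>.
Coefficients: <v, e_1> = -2/sqrt(6), <v, e_2> = -2/sqrt(30).
Square and sum: Σ |<v, e_j>|^2 = 4/5.
Compute ||v||^2 = v·v = 8.
Deficit = 8 − 4/5 = 36/5 ≥ 0, confirming Bessel's inequality. (The deficit equals ||v − Σ <v,e_j> e_j||^2, the squared distance from v to span{e_j}.)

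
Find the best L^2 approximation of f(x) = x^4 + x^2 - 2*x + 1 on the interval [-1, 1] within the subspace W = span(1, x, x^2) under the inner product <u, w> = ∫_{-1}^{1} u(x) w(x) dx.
g(x) = 13*x^2/7 - 2*x + 32/35

The best approximation g ∈ W is the orthogonal projection of f onto W. Writing g = a_0 + a_1 x + a_2 x^2, the coefficients solve the normal equations G · a = b where
  G_{ij} = <φ_i, φ_j> and b_i = <f, φ_i>, with φ_0 = 1, φ_1 = x, φ_2 = x^2.
G =
  [2, 0, 2/3]
  [0, 2/3, 0]
  [2/3, 0, 2/5],
b = (46/15, -4/3, 142/105).
Solving gives a_0 = 32/35, a_1 = -2, a_2 = 13/7, so
  g(x) = 13*x^2/7 - 2*x + 32/35.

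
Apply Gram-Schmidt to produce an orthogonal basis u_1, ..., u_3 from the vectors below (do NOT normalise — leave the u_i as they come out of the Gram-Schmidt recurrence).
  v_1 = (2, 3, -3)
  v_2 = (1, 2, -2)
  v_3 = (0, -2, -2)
Orthogonal basis:
  u_1 = (2, 3, -3)
  u_2 = (-3/11, 1/11, -1/11)
  u_3 = (0, -2, -2)

Apply the Gram-Schmidt recurrence
  u_1 = v_1
  u_i = v_i − Σ_{j<i} ((v_i · u_j) / (u_j · u_j)) · u_j.

Step by step this gives:
  u_1 = (2, 3, -3)
  u_2 = (-3/11, 1/11, -1/11)
  u_3 = (0, -2, -2)

Orthogonality check:
  u_2 · u_1 = 0 (should be 0)
  u_3 · u_1 = 0 (should be 0)
  u_3 · u_2 = 0 (should be 0)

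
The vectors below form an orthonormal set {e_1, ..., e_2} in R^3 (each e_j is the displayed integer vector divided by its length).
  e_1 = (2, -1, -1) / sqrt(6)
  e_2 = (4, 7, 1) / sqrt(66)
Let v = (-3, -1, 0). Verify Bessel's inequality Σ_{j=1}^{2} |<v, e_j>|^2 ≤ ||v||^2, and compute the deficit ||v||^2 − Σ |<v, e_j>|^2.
Σ |<v, e_j>|^2 = 106/11; ||v||^2 = 10; deficit = 4/11

Write each e_j = u_j / sqrt(<u_j, u_j>) where u_j is the displayed integer vector. Then <v, e_j> = <v, u_j> / sqrt(<u_j, u_j>), so |<v, e_j>|^2 = <v, u_j>^2 / <u_j, u_j>.
Coefficients: <v, e_1> = -5/sqrt(6), <v, e_2> = -19/sqrt(66).
Square and sum: Σ |<v, e_j>|^2 = 106/11.
Compute ||v||^2 = v·v = 10.
Deficit = 10 − 106/11 = 4/11 ≥ 0, confirming Bessel's inequality. (The deficit equals ||v − Σ <v,e_j> e_j||^2, the squared distance from v to span{e_j}.)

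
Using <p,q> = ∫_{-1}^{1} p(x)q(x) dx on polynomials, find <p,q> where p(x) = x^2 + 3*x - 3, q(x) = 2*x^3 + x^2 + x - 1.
<p,q> = 122/15

Expand the product: p(x)·q(x) = 2*x^5 + 7*x^4 - 2*x^3 - x^2 - 6*x + 3.
∫_{-1}^{1} of each monomial x^k gives [2/(k+1) if k even, 0 if k odd]. Integrating term-by-term (or equivalently evaluating the antiderivative F(x) = x^6/3 + 7*x^5/5 - x^4/2 - x^3/3 - 3*x^2 + 3*x at the endpoints):
  F(1) − F(−1) = 9/10 − (-217/30) = 122/15.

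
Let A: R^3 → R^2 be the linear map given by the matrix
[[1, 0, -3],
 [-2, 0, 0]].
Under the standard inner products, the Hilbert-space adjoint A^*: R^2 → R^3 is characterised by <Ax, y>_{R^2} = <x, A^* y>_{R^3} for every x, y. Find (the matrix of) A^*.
A^* = A^T =
[[1, -2],
 [0, 0],
 [-3, 0]]

For real matrices with standard dot products, the defining identity <Ax, y> = <x, A^* y> gives (Ax)^T y = x^T (A^*) y, i.e. x^T A^T y = x^T (A^*) y. Since this holds for all x, y, we must have A^* = A^T. Therefore
A^* =
[[1, -2],
 [0, 0],
 [-3, 0]].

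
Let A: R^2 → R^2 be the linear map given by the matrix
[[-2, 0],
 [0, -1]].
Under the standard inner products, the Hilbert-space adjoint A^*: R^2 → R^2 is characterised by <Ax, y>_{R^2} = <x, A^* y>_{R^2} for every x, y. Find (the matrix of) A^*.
A^* = A^T =
[[-2, 0],
 [0, -1]]

For real matrices with standard dot products, the defining identity <Ax, y> = <x, A^* y> gives (Ax)^T y = x^T (A^*) y, i.e. x^T A^T y = x^T (A^*) y. Since this holds for all x, y, we must have A^* = A^T. Therefore
A^* =
[[-2, 0],
 [0, -1]].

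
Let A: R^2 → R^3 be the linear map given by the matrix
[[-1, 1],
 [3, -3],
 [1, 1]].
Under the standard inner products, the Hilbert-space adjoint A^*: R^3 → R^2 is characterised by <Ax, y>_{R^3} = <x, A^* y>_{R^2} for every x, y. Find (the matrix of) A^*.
A^* = A^T =
[[-1, 3, 1],
 [1, -3, 1]]

For real matrices with standard dot products, the defining identity <Ax, y> = <x, A^* y> gives (Ax)^T y = x^T (A^*) y, i.e. x^T A^T y = x^T (A^*) y. Since this holds for all x, y, we must have A^* = A^T. Therefore
A^* =
[[-1, 3, 1],
 [1, -3, 1]].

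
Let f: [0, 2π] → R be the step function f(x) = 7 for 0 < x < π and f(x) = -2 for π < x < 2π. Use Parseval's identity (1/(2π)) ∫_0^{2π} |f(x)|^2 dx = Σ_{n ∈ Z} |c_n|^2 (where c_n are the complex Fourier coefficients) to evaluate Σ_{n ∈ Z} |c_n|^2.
Σ |c_n|^2 = 53/2

Parseval equates the L^2 energy of f (normalised by 1/(2π)) with the ℓ^2 sum of its Fourier coefficients: (1/(2π)) ∫_0^{2π} |f|^2 = Σ |c_n|^2.
Compute the left side: (1/(2π)) [∫_0^π 7^2 dx + ∫_π^{2π} (-2)^2 dx] = (1/(2π)) · (49π + 4π) = (49 + 4)/2 = 53/2.
So Σ_{n ∈ Z} |c_n|^2 = 53/2.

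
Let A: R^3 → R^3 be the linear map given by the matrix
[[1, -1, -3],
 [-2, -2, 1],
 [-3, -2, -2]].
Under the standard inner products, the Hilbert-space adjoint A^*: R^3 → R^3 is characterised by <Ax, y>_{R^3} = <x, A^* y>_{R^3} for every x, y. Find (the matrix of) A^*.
A^* = A^T =
[[1, -2, -3],
 [-1, -2, -2],
 [-3, 1, -2]]

For real matrices with standard dot products, the defining identity <Ax, y> = <x, A^* y> gives (Ax)^T y = x^T (A^*) y, i.e. x^T A^T y = x^T (A^*) y. Since this holds for all x, y, we must have A^* = A^T. Therefore
A^* =
[[1, -2, -3],
 [-1, -2, -2],
 [-3, 1, -2]].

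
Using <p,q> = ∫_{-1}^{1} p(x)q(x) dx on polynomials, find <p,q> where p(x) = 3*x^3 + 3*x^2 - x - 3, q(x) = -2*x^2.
<p,q> = 8/5

Expand the product: p(x)·q(x) = -6*x^5 - 6*x^4 + 2*x^3 + 6*x^2.
∫_{-1}^{1} of each monomial x^k gives [2/(k+1) if k even, 0 if k odd]. Integrating term-by-term (or equivalently evaluating the antiderivative F(x) = -x^6 - 6*x^5/5 + x^4/2 + 2*x^3 at the endpoints):
  F(1) − F(−1) = 3/10 − (-13/10) = 8/5.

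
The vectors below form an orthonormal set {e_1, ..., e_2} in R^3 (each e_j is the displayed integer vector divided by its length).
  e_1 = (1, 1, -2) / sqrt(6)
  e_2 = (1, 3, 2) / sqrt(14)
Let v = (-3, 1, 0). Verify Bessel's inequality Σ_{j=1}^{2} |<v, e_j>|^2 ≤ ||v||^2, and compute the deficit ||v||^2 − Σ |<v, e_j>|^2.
Σ |<v, e_j>|^2 = 2/3; ||v||^2 = 10; deficit = 28/3

Write each e_j = u_j / sqrt(<u_j, u_j>) where u_j is the displayed integer vector. Then <v, e_j> = <v, u_j> / sqrt(<u_j, u_j>), so |<v, e_j>|^2 = <v, u_j>^2 / <u_j, u_j>.
Coefficients: <v, e_1> = -2/sqrt(6), <v, e_2> = 0/sqrt(14).
Square and sum: Σ |<v, e_j>|^2 = 2/3.
Compute ||v||^2 = v·v = 10.
Deficit = 10 − 2/3 = 28/3 ≥ 0, confirming Bessel's inequality. (The deficit equals ||v − Σ <v,e_j> e_j||^2, the squared distance from v to span{e_j}.)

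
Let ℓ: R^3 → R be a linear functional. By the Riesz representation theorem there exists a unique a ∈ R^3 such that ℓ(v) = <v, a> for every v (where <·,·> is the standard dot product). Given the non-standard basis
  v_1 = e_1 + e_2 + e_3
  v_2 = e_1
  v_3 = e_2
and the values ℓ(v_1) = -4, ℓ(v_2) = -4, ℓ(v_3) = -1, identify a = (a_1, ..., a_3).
a = (-4, -1, 1)

Write a = (a_1, ..., a_3) in the standard basis. For each basis vector v_i, ℓ(v_i) = <v_i, a> is a linear equation in the a_j's. Collect the n equations into a matrix system V a = ℓ, where row i of V is v_i (expressed in the standard basis). Since V is invertible (lower-triangular with 1s on the diagonal, up to permutation), solve by back-substitution:
  V =
[[1, 1, 1],
 [1, 0, 0],
 [0, 1, 0]]
  V a = (-4, -4, -1)
Solving gives a = (-4, -1, 1).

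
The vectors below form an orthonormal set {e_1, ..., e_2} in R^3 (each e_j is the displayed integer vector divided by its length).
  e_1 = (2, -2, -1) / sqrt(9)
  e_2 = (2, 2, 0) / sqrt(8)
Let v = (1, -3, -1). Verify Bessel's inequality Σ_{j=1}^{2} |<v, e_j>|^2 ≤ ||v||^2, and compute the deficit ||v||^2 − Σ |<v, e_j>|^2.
Σ |<v, e_j>|^2 = 11; ||v||^2 = 11; deficit = 0

Write each e_j = u_j / sqrt(<u_j, u_j>) where u_j is the displayed integer vector. Then <v, e_j> = <v, u_j> / sqrt(<u_j, u_j>), so |<v, e_j>|^2 = <v, u_j>^2 / <u_j, u_j>.
Coefficients: <v, e_1> = 9/sqrt(9), <v, e_2> = -4/sqrt(8).
Square and sum: Σ |<v, e_j>|^2 = 11.
Compute ||v||^2 = v·v = 11.
Deficit = 11 − 11 = 0 ≥ 0, confirming Bessel's inequality. (The deficit equals ||v − Σ <v,e_j> e_j||^2, the squared distance from v to span{e_j}.)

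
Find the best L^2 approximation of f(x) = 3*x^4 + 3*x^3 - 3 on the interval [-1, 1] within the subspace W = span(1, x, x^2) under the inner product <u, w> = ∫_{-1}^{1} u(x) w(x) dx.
g(x) = 18*x^2/7 + 9*x/5 - 114/35

The best approximation g ∈ W is the orthogonal projection of f onto W. Writing g = a_0 + a_1 x + a_2 x^2, the coefficients solve the normal equations G · a = b where
  G_{ij} = <φ_i, φ_j> and b_i = <f, φ_i>, with φ_0 = 1, φ_1 = x, φ_2 = x^2.
G =
  [2, 0, 2/3]
  [0, 2/3, 0]
  [2/3, 0, 2/5],
b = (-24/5, 6/5, -8/7).
Solving gives a_0 = -114/35, a_1 = 9/5, a_2 = 18/7, so
  g(x) = 18*x^2/7 + 9*x/5 - 114/35.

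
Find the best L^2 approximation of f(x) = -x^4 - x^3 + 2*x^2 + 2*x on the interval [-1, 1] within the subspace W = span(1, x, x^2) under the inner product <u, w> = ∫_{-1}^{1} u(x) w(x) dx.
g(x) = 8*x^2/7 + 7*x/5 + 3/35

The best approximation g ∈ W is the orthogonal projection of f onto W. Writing g = a_0 + a_1 x + a_2 x^2, the coefficients solve the normal equations G · a = b where
  G_{ij} = <φ_i, φ_j> and b_i = <f, φ_i>, with φ_0 = 1, φ_1 = x, φ_2 = x^2.
G =
  [2, 0, 2/3]
  [0, 2/3, 0]
  [2/3, 0, 2/5],
b = (14/15, 14/15, 18/35).
Solving gives a_0 = 3/35, a_1 = 7/5, a_2 = 8/7, so
  g(x) = 8*x^2/7 + 7*x/5 + 3/35.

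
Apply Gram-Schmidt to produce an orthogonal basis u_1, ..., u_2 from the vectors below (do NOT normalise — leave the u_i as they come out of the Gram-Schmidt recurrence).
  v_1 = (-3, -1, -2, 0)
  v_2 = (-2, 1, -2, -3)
Orthogonal basis:
  u_1 = (-3, -1, -2, 0)
  u_2 = (-1/14, 23/14, -5/7, -3)

Apply the Gram-Schmidt recurrence
  u_1 = v_1
  u_i = v_i − Σ_{j<i} ((v_i · u_j) / (u_j · u_j)) · u_j.

Step by step this gives:
  u_1 = (-3, -1, -2, 0)
  u_2 = (-1/14, 23/14, -5/7, -3)

Orthogonality check:
  u_2 · u_1 = 0 (should be 0)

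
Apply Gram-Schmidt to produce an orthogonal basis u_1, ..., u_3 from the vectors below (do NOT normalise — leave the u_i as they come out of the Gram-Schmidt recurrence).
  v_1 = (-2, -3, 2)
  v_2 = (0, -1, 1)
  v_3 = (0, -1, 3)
Orthogonal basis:
  u_1 = (-2, -3, 2)
  u_2 = (10/17, -2/17, 7/17)
  u_3 = (-4/9, 8/9, 8/9)

Apply the Gram-Schmidt recurrence
  u_1 = v_1
  u_i = v_i − Σ_{j<i} ((v_i · u_j) / (u_j · u_j)) · u_j.

Step by step this gives:
  u_1 = (-2, -3, 2)
  u_2 = (10/17, -2/17, 7/17)
  u_3 = (-4/9, 8/9, 8/9)

Orthogonality check:
  u_2 · u_1 = 0 (should be 0)
  u_3 · u_1 = 0 (should be 0)
  u_3 · u_2 = 0 (should be 0)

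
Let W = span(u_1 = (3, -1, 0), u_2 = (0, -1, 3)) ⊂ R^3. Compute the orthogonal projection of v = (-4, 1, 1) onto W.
proj_W(v) = (-4, 1, 1)

Set up U = [u_1 | ... | u_2] ∈ R^(3×2). The projector onto W = col(U) is P = U (U^T U)^(-1) U^T.
Compute U^T U =
  [10, 1]
  [1, 10],
and U^T v = (-13, 2).
Solve U^T U · c = U^T v for the coefficients: c = (-4/3, 1/3). The projection is proj_W(v) = U c.
Check: (v - proj_W(v)) · u_1 = 0  (should be 0).
Check: (v - proj_W(v)) · u_2 = 0  (should be 0).
Result: proj_W(v) = (-4, 1, 1).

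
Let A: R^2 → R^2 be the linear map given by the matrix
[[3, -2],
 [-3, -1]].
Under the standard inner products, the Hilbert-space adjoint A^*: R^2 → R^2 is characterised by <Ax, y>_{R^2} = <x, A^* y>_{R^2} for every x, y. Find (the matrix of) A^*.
A^* = A^T =
[[3, -3],
 [-2, -1]]

For real matrices with standard dot products, the defining identity <Ax, y> = <x, A^* y> gives (Ax)^T y = x^T (A^*) y, i.e. x^T A^T y = x^T (A^*) y. Since this holds for all x, y, we must have A^* = A^T. Therefore
A^* =
[[3, -3],
 [-2, -1]].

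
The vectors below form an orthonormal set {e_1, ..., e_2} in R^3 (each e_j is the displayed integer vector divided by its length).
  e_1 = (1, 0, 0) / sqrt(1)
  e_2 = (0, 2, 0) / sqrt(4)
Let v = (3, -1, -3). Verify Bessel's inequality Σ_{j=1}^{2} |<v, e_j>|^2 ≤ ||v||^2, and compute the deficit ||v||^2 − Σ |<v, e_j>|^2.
Σ |<v, e_j>|^2 = 10; ||v||^2 = 19; deficit = 9

Write each e_j = u_j / sqrt(<u_j, u_j>) where u_j is the displayed integer vector. Then <v, e_j> = <v, u_j> / sqrt(<u_j, u_j>), so |<v, e_j>|^2 = <v, u_j>^2 / <u_j, u_j>.
Coefficients: <v, e_1> = 3/sqrt(1), <v, e_2> = -2/sqrt(4).
Square and sum: Σ |<v, e_j>|^2 = 10.
Compute ||v||^2 = v·v = 19.
Deficit = 19 − 10 = 9 ≥ 0, confirming Bessel's inequality. (The deficit equals ||v − Σ <v,e_j> e_j||^2, the squared distance from v to span{e_j}.)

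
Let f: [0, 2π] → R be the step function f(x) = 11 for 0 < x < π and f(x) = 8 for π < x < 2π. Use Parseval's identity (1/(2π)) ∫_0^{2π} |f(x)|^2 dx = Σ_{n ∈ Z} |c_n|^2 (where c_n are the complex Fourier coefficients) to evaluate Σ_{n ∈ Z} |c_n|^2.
Σ |c_n|^2 = 185/2

Parseval equates the L^2 energy of f (normalised by 1/(2π)) with the ℓ^2 sum of its Fourier coefficients: (1/(2π)) ∫_0^{2π} |f|^2 = Σ |c_n|^2.
Compute the left side: (1/(2π)) [∫_0^π 11^2 dx + ∫_π^{2π} 8^2 dx] = (1/(2π)) · (121π + 64π) = (121 + 64)/2 = 185/2.
So Σ_{n ∈ Z} |c_n|^2 = 185/2.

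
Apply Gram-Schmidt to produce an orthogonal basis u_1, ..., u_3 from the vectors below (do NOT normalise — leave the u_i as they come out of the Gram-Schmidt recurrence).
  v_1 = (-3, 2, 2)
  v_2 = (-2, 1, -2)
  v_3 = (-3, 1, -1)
Orthogonal basis:
  u_1 = (-3, 2, 2)
  u_2 = (-22/17, 9/17, -42/17)
  u_3 = (-42/137, -70/137, 7/137)

Apply the Gram-Schmidt recurrence
  u_1 = v_1
  u_i = v_i − Σ_{j<i} ((v_i · u_j) / (u_j · u_j)) · u_j.

Step by step this gives:
  u_1 = (-3, 2, 2)
  u_2 = (-22/17, 9/17, -42/17)
  u_3 = (-42/137, -70/137, 7/137)

Orthogonality check:
  u_2 · u_1 = 0 (should be 0)
  u_3 · u_1 = 0 (should be 0)
  u_3 · u_2 = 0 (should be 0)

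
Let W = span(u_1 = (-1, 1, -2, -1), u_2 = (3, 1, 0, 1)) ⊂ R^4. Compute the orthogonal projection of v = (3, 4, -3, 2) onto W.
proj_W(v) = (65/17, 55/17, -50/17, 5/17)

Set up U = [u_1 | ... | u_2] ∈ R^(4×2). The projector onto W = col(U) is P = U (U^T U)^(-1) U^T.
Compute U^T U =
  [7, -3]
  [-3, 11],
and U^T v = (5, 15).
Solve U^T U · c = U^T v for the coefficients: c = (25/17, 30/17). The projection is proj_W(v) = U c.
Check: (v - proj_W(v)) · u_1 = 0  (should be 0).
Check: (v - proj_W(v)) · u_2 = 0  (should be 0).
Result: proj_W(v) = (65/17, 55/17, -50/17, 5/17).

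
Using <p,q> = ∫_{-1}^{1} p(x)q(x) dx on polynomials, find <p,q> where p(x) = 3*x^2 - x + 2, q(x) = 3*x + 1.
<p,q> = 4

Expand the product: p(x)·q(x) = 9*x^3 + 5*x + 2.
∫_{-1}^{1} of each monomial x^k gives [2/(k+1) if k even, 0 if k odd]. Integrating term-by-term (or equivalently evaluating the antiderivative F(x) = 9*x^4/4 + 5*x^2/2 + 2*x at the endpoints):
  F(1) − F(−1) = 27/4 − (11/4) = 4.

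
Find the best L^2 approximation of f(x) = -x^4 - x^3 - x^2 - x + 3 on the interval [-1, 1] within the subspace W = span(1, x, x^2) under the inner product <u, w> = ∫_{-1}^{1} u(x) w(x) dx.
g(x) = -13*x^2/7 - 8*x/5 + 108/35

The best approximation g ∈ W is the orthogonal projection of f onto W. Writing g = a_0 + a_1 x + a_2 x^2, the coefficients solve the normal equations G · a = b where
  G_{ij} = <φ_i, φ_j> and b_i = <f, φ_i>, with φ_0 = 1, φ_1 = x, φ_2 = x^2.
G =
  [2, 0, 2/3]
  [0, 2/3, 0]
  [2/3, 0, 2/5],
b = (74/15, -16/15, 46/35).
Solving gives a_0 = 108/35, a_1 = -8/5, a_2 = -13/7, so
  g(x) = -13*x^2/7 - 8*x/5 + 108/35.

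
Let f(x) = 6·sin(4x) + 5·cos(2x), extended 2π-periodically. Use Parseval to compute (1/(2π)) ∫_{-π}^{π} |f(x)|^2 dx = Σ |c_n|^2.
Σ |c_n|^2 = 61/2

Expand |f|^2 and use orthogonality of {sin(nx), cos(mx)} on [-π, π]:
  ∫_{-π}^{π} sin(nx)^2 dx = π, ∫ cos(mx)^2 dx = π, and cross terms integrate to 0.
So ∫_{-π}^{π} f(x)^2 dx = 6^2 · π + 5^2 · π = (36 + 25)π.
Divide by 2π: (36 + 25)/2 = 61/2.
By Parseval, this equals Σ |c_n|^2.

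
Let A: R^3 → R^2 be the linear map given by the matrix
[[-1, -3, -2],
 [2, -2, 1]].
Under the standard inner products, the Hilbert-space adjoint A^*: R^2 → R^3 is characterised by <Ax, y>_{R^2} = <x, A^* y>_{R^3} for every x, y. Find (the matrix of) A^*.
A^* = A^T =
[[-1, 2],
 [-3, -2],
 [-2, 1]]

For real matrices with standard dot products, the defining identity <Ax, y> = <x, A^* y> gives (Ax)^T y = x^T (A^*) y, i.e. x^T A^T y = x^T (A^*) y. Since this holds for all x, y, we must have A^* = A^T. Therefore
A^* =
[[-1, 2],
 [-3, -2],
 [-2, 1]].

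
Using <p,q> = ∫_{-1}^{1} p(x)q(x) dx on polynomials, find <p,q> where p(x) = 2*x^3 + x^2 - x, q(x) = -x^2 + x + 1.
<p,q> = 2/5

Expand the product: p(x)·q(x) = -2*x^5 + x^4 + 4*x^3 - x.
∫_{-1}^{1} of each monomial x^k gives [2/(k+1) if k even, 0 if k odd]. Integrating term-by-term (or equivalently evaluating the antiderivative F(x) = -x^6/3 + x^5/5 + x^4 - x^2/2 at the endpoints):
  F(1) − F(−1) = 11/30 − (-1/30) = 2/5.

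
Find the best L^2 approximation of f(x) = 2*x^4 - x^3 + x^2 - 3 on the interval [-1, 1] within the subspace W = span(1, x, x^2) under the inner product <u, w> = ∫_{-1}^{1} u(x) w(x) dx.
g(x) = 19*x^2/7 - 3*x/5 - 111/35

The best approximation g ∈ W is the orthogonal projection of f onto W. Writing g = a_0 + a_1 x + a_2 x^2, the coefficients solve the normal equations G · a = b where
  G_{ij} = <φ_i, φ_j> and b_i = <f, φ_i>, with φ_0 = 1, φ_1 = x, φ_2 = x^2.
G =
  [2, 0, 2/3]
  [0, 2/3, 0]
  [2/3, 0, 2/5],
b = (-68/15, -2/5, -36/35).
Solving gives a_0 = -111/35, a_1 = -3/5, a_2 = 19/7, so
  g(x) = 19*x^2/7 - 3*x/5 - 111/35.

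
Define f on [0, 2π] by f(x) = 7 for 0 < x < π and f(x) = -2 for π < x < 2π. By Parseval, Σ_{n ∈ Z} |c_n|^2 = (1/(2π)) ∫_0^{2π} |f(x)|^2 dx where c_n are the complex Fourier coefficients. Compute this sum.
Σ |c_n|^2 = 53/2

Parseval equates the L^2 energy of f (normalised by 1/(2π)) with the ℓ^2 sum of its Fourier coefficients: (1/(2π)) ∫_0^{2π} |f|^2 = Σ |c_n|^2.
Compute the left side: (1/(2π)) [∫_0^π 7^2 dx + ∫_π^{2π} (-2)^2 dx] = (1/(2π)) · (49π + 4π) = (49 + 4)/2 = 53/2.
So Σ_{n ∈ Z} |c_n|^2 = 53/2.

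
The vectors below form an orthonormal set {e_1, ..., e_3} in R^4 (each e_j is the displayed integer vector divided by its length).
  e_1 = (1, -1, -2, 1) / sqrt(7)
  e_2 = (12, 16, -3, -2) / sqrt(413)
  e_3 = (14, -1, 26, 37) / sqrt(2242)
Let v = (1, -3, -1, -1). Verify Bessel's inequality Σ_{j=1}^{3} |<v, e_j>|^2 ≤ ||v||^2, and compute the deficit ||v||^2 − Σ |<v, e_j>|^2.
Σ |<v, e_j>|^2 = 130/19; ||v||^2 = 12; deficit = 98/19

Write each e_j = u_j / sqrt(<u_j, u_j>) where u_j is the displayed integer vector. Then <v, e_j> = <v, u_j> / sqrt(<u_j, u_j>), so |<v, e_j>|^2 = <v, u_j>^2 / <u_j, u_j>.
Coefficients: <v, e_1> = 5/sqrt(7), <v, e_2> = -31/sqrt(413), <v, e_3> = -46/sqrt(2242).
Square and sum: Σ |<v, e_j>|^2 = 130/19.
Compute ||v||^2 = v·v = 12.
Deficit = 12 − 130/19 = 98/19 ≥ 0, confirming Bessel's inequality. (The deficit equals ||v − Σ <v,e_j> e_j||^2, the squared distance from v to span{e_j}.)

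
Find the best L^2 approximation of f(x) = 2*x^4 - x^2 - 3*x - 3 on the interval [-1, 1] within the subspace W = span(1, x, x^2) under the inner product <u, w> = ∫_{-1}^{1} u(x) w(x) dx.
g(x) = 5*x^2/7 - 3*x - 111/35

The best approximation g ∈ W is the orthogonal projection of f onto W. Writing g = a_0 + a_1 x + a_2 x^2, the coefficients solve the normal equations G · a = b where
  G_{ij} = <φ_i, φ_j> and b_i = <f, φ_i>, with φ_0 = 1, φ_1 = x, φ_2 = x^2.
G =
  [2, 0, 2/3]
  [0, 2/3, 0]
  [2/3, 0, 2/5],
b = (-88/15, -2, -64/35).
Solving gives a_0 = -111/35, a_1 = -3, a_2 = 5/7, so
  g(x) = 5*x^2/7 - 3*x - 111/35.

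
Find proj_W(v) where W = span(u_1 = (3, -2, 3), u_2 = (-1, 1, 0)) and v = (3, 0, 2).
proj_W(v) = (36/19, -21/19, 45/19)

Set up U = [u_1 | ... | u_2] ∈ R^(3×2). The projector onto W = col(U) is P = U (U^T U)^(-1) U^T.
Compute U^T U =
  [22, -5]
  [-5, 2],
and U^T v = (15, -3).
Solve U^T U · c = U^T v for the coefficients: c = (15/19, 9/19). The projection is proj_W(v) = U c.
Check: (v - proj_W(v)) · u_1 = 0  (should be 0).
Check: (v - proj_W(v)) · u_2 = 0  (should be 0).
Result: proj_W(v) = (36/19, -21/19, 45/19).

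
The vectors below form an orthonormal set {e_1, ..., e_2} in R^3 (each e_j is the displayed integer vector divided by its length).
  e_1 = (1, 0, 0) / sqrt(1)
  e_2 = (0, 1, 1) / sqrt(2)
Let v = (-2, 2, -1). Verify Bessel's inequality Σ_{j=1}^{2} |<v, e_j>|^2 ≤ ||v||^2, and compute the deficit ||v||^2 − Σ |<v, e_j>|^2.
Σ |<v, e_j>|^2 = 9/2; ||v||^2 = 9; deficit = 9/2

Write each e_j = u_j / sqrt(<u_j, u_j>) where u_j is the displayed integer vector. Then <v, e_j> = <v, u_j> / sqrt(<u_j, u_j>), so |<v, e_j>|^2 = <v, u_j>^2 / <u_j, u_j>.
Coefficients: <v, e_1> = -2/sqrt(1), <v, e_2> = 1/sqrt(2).
Square and sum: Σ |<v, e_j>|^2 = 9/2.
Compute ||v||^2 = v·v = 9.
Deficit = 9 − 9/2 = 9/2 ≥ 0, confirming Bessel's inequality. (The deficit equals ||v − Σ <v,e_j> e_j||^2, the squared distance from v to span{e_j}.)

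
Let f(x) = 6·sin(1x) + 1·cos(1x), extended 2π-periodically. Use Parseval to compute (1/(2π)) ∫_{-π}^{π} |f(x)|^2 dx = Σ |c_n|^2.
Σ |c_n|^2 = 37/2

Expand |f|^2 and use orthogonality of {sin(nx), cos(mx)} on [-π, π]:
  ∫_{-π}^{π} sin(nx)^2 dx = π, ∫ cos(mx)^2 dx = π, and cross terms integrate to 0.
So ∫_{-π}^{π} f(x)^2 dx = 6^2 · π + 1^2 · π = (36 + 1)π.
Divide by 2π: (36 + 1)/2 = 37/2.
By Parseval, this equals Σ |c_n|^2.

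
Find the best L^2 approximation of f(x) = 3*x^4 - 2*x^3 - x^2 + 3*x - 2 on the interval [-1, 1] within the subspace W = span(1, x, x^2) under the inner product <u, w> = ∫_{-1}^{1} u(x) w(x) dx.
g(x) = 11*x^2/7 + 9*x/5 - 79/35

The best approximation g ∈ W is the orthogonal projection of f onto W. Writing g = a_0 + a_1 x + a_2 x^2, the coefficients solve the normal equations G · a = b where
  G_{ij} = <φ_i, φ_j> and b_i = <f, φ_i>, with φ_0 = 1, φ_1 = x, φ_2 = x^2.
G =
  [2, 0, 2/3]
  [0, 2/3, 0]
  [2/3, 0, 2/5],
b = (-52/15, 6/5, -92/105).
Solving gives a_0 = -79/35, a_1 = 9/5, a_2 = 11/7, so
  g(x) = 11*x^2/7 + 9*x/5 - 79/35.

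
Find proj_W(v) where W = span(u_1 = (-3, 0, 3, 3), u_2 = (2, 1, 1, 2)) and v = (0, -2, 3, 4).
proj_W(v) = (-21/29, 20/29, 81/29, 101/29)

Set up U = [u_1 | ... | u_2] ∈ R^(4×2). The projector onto W = col(U) is P = U (U^T U)^(-1) U^T.
Compute U^T U =
  [27, 3]
  [3, 10],
and U^T v = (21, 9).
Solve U^T U · c = U^T v for the coefficients: c = (61/87, 20/29). The projection is proj_W(v) = U c.
Check: (v - proj_W(v)) · u_1 = 0  (should be 0).
Check: (v - proj_W(v)) · u_2 = 0  (should be 0).
Result: proj_W(v) = (-21/29, 20/29, 81/29, 101/29).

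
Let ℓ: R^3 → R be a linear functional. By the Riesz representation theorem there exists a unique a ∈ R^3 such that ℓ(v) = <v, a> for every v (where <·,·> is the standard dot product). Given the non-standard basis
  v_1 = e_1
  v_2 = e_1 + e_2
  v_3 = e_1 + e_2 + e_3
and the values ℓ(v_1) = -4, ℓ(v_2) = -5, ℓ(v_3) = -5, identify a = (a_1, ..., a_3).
a = (-4, -1, 0)

Write a = (a_1, ..., a_3) in the standard basis. For each basis vector v_i, ℓ(v_i) = <v_i, a> is a linear equation in the a_j's. Collect the n equations into a matrix system V a = ℓ, where row i of V is v_i (expressed in the standard basis). Since V is invertible (lower-triangular with 1s on the diagonal, up to permutation), solve by back-substitution:
  V =
[[1, 0, 0],
 [1, 1, 0],
 [1, 1, 1]]
  V a = (-4, -5, -5)
Solving gives a = (-4, -1, 0).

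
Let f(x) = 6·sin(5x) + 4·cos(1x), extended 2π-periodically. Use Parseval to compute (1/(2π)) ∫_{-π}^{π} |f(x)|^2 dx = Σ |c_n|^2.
Σ |c_n|^2 = 26

Expand |f|^2 and use orthogonality of {sin(nx), cos(mx)} on [-π, π]:
  ∫_{-π}^{π} sin(nx)^2 dx = π, ∫ cos(mx)^2 dx = π, and cross terms integrate to 0.
So ∫_{-π}^{π} f(x)^2 dx = 6^2 · π + 4^2 · π = (36 + 16)π.
Divide by 2π: (36 + 16)/2 = 26.
By Parseval, this equals Σ |c_n|^2.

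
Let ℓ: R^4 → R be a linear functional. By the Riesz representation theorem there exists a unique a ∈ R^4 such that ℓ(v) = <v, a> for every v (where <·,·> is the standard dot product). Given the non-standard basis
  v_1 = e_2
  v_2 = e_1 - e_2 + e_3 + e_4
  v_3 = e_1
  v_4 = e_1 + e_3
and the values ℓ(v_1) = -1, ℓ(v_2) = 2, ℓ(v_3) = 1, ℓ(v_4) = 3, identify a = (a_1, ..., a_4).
a = (1, -1, 2, -2)

Write a = (a_1, ..., a_4) in the standard basis. For each basis vector v_i, ℓ(v_i) = <v_i, a> is a linear equation in the a_j's. Collect the n equations into a matrix system V a = ℓ, where row i of V is v_i (expressed in the standard basis). Since V is invertible (lower-triangular with 1s on the diagonal, up to permutation), solve by back-substitution:
  V =
[[0, 1, 0, 0],
 [1, -1, 1, 1],
 [1, 0, 0, 0],
 [1, 0, 1, 0]]
  V a = (-1, 2, 1, 3)
Solving gives a = (1, -1, 2, -2).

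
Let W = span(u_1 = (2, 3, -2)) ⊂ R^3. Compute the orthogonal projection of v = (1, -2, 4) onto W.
proj_W(v) = (-24/17, -36/17, 24/17)

Set up U = [u_1 | ... | u_1] ∈ R^(3×1). The projector onto W = col(U) is P = U (U^T U)^(-1) U^T.
Compute U^T U =
  [17],
and U^T v = (-12).
Solve U^T U · c = U^T v for the coefficients: c = (-12/17). The projection is proj_W(v) = U c.
Check: (v - proj_W(v)) · u_1 = 0  (should be 0).
Result: proj_W(v) = (-24/17, -36/17, 24/17).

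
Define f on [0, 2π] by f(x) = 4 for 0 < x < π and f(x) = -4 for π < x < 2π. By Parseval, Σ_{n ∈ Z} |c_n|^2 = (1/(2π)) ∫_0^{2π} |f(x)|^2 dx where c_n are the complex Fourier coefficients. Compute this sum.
Σ |c_n|^2 = 16

Parseval equates the L^2 energy of f (normalised by 1/(2π)) with the ℓ^2 sum of its Fourier coefficients: (1/(2π)) ∫_0^{2π} |f|^2 = Σ |c_n|^2.
Compute the left side: (1/(2π)) [∫_0^π 4^2 dx + ∫_π^{2π} (-4)^2 dx] = (1/(2π)) · (16π + 16π) = (16 + 16)/2 = 16.
So Σ_{n ∈ Z} |c_n|^2 = 16.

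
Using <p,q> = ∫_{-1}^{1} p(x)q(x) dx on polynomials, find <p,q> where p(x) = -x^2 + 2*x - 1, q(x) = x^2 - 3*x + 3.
<p,q> = -196/15

Expand the product: p(x)·q(x) = -x^4 + 5*x^3 - 10*x^2 + 9*x - 3.
∫_{-1}^{1} of each monomial x^k gives [2/(k+1) if k even, 0 if k odd]. Integrating term-by-term (or equivalently evaluating the antiderivative F(x) = -x^5/5 + 5*x^4/4 - 10*x^3/3 + 9*x^2/2 - 3*x at the endpoints):
  F(1) − F(−1) = -47/60 − (737/60) = -196/15.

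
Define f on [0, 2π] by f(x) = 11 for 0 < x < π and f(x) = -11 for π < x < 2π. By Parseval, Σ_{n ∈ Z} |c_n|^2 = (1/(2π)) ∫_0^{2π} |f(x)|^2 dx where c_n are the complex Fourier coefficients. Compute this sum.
Σ |c_n|^2 = 121

Parseval equates the L^2 energy of f (normalised by 1/(2π)) with the ℓ^2 sum of its Fourier coefficients: (1/(2π)) ∫_0^{2π} |f|^2 = Σ |c_n|^2.
Compute the left side: (1/(2π)) [∫_0^π 11^2 dx + ∫_π^{2π} (-11)^2 dx] = (1/(2π)) · (121π + 121π) = (121 + 121)/2 = 121.
So Σ_{n ∈ Z} |c_n|^2 = 121.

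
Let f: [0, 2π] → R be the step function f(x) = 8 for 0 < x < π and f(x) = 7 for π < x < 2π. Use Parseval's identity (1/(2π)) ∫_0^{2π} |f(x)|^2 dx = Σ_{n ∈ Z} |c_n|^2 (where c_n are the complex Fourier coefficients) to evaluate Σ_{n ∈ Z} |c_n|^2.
Σ |c_n|^2 = 113/2

Parseval equates the L^2 energy of f (normalised by 1/(2π)) with the ℓ^2 sum of its Fourier coefficients: (1/(2π)) ∫_0^{2π} |f|^2 = Σ |c_n|^2.
Compute the left side: (1/(2π)) [∫_0^π 8^2 dx + ∫_π^{2π} 7^2 dx] = (1/(2π)) · (64π + 49π) = (64 + 49)/2 = 113/2.
So Σ_{n ∈ Z} |c_n|^2 = 113/2.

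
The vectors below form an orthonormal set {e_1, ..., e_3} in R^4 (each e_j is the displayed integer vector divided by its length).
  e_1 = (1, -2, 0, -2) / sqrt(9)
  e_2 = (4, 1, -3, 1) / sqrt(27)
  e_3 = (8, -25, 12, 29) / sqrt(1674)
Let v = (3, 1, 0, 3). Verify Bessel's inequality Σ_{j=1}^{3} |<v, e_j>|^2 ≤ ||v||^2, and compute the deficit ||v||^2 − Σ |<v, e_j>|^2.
Σ |<v, e_j>|^2 = 517/31; ||v||^2 = 19; deficit = 72/31

Write each e_j = u_j / sqrt(<u_j, u_j>) where u_j is the displayed integer vector. Then <v, e_j> = <v, u_j> / sqrt(<u_j, u_j>), so |<v, e_j>|^2 = <v, u_j>^2 / <u_j, u_j>.
Coefficients: <v, e_1> = -5/sqrt(9), <v, e_2> = 16/sqrt(27), <v, e_3> = 86/sqrt(1674).
Square and sum: Σ |<v, e_j>|^2 = 517/31.
Compute ||v||^2 = v·v = 19.
Deficit = 19 − 517/31 = 72/31 ≥ 0, confirming Bessel's inequality. (The deficit equals ||v − Σ <v,e_j> e_j||^2, the squared distance from v to span{e_j}.)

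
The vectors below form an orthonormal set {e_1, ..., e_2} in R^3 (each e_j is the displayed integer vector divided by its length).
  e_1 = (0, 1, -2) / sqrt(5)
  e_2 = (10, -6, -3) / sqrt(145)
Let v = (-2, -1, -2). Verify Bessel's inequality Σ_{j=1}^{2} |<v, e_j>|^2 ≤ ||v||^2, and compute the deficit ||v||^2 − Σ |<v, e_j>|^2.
Σ |<v, e_j>|^2 = 65/29; ||v||^2 = 9; deficit = 196/29

Write each e_j = u_j / sqrt(<u_j, u_j>) where u_j is the displayed integer vector. Then <v, e_j> = <v, u_j> / sqrt(<u_j, u_j>), so |<v, e_j>|^2 = <v, u_j>^2 / <u_j, u_j>.
Coefficients: <v, e_1> = 3/sqrt(5), <v, e_2> = -8/sqrt(145).
Square and sum: Σ |<v, e_j>|^2 = 65/29.
Compute ||v||^2 = v·v = 9.
Deficit = 9 − 65/29 = 196/29 ≥ 0, confirming Bessel's inequality. (The deficit equals ||v − Σ <v,e_j> e_j||^2, the squared distance from v to span{e_j}.)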